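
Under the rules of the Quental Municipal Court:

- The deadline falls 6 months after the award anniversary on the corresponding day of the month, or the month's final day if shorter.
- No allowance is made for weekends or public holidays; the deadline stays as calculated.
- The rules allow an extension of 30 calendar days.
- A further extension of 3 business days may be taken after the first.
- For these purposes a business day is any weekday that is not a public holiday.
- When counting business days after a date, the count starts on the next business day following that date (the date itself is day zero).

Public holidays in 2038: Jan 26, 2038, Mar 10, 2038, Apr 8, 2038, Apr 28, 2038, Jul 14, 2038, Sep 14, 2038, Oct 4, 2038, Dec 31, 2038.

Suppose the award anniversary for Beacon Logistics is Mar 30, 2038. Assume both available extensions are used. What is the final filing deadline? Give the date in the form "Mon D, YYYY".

Nov 3, 2038

6 months from Mar 30, 2038 is Sep 30, 2038.
No adjustment is made for weekends or holidays, so Sep 30, 2038 stands.
With the 30-day extension, Sep 30, 2038 becomes Oct 30, 2038.
Oct 30, 2038 falls on a Saturday. The rules make no weekend/holiday allowance, so it remains Oct 30, 2038.
Counting 3 further business days from Oct 30, 2038 reaches Nov 3, 2038.
No adjustment is made for weekends or holidays, so Nov 3, 2038 stands.
Final deadline: Nov 3, 2038.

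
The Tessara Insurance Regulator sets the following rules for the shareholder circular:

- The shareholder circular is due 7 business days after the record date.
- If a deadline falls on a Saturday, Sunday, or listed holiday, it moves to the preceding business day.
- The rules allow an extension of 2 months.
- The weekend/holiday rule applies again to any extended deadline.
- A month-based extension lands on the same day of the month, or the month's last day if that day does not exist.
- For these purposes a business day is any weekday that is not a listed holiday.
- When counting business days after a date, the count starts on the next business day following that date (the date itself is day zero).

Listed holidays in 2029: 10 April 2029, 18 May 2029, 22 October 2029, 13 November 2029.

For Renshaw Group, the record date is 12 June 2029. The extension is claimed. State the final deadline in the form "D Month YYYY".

21 August 2029

Starting the day after 12 June 2029 and counting 7 business days lands on 21 June 2029.
21 June 2029 (Thursday) is already a business day.
Add 2 months to 21 June 2029: 21 August 2029.
Since 21 August 2029 is a Tuesday and not a holiday, the date is unchanged.
The final due date is 21 August 2029.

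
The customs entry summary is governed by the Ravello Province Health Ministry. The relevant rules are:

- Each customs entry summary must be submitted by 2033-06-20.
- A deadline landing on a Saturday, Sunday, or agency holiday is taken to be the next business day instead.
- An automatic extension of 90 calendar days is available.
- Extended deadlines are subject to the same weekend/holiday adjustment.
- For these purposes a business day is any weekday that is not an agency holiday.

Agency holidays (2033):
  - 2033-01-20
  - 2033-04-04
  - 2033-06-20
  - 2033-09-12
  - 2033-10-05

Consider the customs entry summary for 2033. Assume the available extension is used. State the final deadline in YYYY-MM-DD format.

2033-09-19

The stated deadline is 2033-06-20.
2033-06-20 falls on a listed holiday. Rolling to the next business day gives 2033-06-21, a Tuesday.
With the 90-day extension, 2033-06-21 becomes 2033-09-19.
2033-09-19 falls on a Monday, which is a business day, so no adjustment is needed.
The final due date is 2033-09-19.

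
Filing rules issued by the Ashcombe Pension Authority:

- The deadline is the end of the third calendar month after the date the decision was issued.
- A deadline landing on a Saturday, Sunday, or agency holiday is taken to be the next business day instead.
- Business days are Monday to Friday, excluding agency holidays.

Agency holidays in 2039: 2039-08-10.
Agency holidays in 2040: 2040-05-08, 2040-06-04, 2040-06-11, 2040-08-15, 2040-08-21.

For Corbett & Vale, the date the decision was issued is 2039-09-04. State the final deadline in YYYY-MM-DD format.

3 months after 2039-09-04 is December 2039; that month ends on 2039-12-31.
2039-12-31 is a Saturday; the next business day is 2040-01-02 (Monday).
Deadline: 2040-01-02.

2040-01-02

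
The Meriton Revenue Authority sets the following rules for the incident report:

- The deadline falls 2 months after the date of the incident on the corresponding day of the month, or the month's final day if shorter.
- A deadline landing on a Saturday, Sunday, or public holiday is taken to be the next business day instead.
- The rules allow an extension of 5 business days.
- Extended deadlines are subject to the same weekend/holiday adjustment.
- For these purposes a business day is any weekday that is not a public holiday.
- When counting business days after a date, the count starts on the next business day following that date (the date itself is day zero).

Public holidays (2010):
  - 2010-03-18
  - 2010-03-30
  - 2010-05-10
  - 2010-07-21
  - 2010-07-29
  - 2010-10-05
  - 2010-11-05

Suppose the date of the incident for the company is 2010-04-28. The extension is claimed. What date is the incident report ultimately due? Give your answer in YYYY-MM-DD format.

2010-07-05

2 months after 2010-04-28, on the same day of the month, is 2010-06-28.
2010-06-28 falls on a Monday, which is a business day, so no adjustment is needed.
Counting 5 further business days from 2010-06-28 reaches 2010-07-05.
2010-07-05 falls on a Monday, which is a business day, so no adjustment is needed.
Deadline: 2010-07-05.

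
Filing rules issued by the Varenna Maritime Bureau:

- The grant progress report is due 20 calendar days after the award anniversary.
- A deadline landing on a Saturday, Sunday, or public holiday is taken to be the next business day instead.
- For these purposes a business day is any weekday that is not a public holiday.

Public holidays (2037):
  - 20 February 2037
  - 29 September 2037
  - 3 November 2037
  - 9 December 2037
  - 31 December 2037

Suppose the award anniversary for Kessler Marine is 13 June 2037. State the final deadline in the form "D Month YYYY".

3 July 2037

From 13 June 2037, 20 calendar days later is 3 July 2037.
Since 3 July 2037 is a Friday and not a holiday, the date is unchanged.
Final deadline: 3 July 2037.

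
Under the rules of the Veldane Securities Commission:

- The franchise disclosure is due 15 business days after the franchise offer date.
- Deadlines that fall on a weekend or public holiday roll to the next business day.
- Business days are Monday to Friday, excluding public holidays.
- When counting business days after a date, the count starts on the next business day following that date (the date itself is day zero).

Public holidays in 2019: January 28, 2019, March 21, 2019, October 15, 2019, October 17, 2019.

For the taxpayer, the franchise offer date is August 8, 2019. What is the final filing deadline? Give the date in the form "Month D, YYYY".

Starting the day after August 8, 2019 and counting 15 business days lands on August 29, 2019.
August 29, 2019 falls on a Thursday, which is a business day, so no adjustment is needed.
The final due date is August 29, 2019.

August 29, 2019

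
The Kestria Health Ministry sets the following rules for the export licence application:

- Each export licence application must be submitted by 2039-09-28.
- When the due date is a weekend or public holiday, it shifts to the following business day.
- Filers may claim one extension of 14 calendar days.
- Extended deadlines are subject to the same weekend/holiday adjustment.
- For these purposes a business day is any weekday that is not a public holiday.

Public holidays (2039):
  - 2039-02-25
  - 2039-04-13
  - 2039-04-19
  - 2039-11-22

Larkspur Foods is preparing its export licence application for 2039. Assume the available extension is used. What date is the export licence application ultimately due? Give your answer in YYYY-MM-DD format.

2039-10-12

The stated deadline is 2039-09-28.
Since 2039-09-28 is a Wednesday and not a holiday, the date is unchanged.
Applying the 14-calendar-day extension: 2039-09-28 + 14 days = 2039-10-12.
2039-10-12 falls on a Wednesday, which is a business day, so no adjustment is needed.
The final due date is 2039-10-12.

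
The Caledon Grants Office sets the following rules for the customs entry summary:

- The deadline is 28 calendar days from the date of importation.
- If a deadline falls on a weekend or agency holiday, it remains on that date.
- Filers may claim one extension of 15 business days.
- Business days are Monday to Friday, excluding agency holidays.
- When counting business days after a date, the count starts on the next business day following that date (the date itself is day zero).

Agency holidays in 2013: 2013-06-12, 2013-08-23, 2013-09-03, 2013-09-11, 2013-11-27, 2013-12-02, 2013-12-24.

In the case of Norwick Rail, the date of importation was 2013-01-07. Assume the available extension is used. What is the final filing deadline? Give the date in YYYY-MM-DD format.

28 calendar days after 2013-01-07 is 2013-02-04.
No adjustment is made for weekends or holidays, so 2013-02-04 stands.
Counting 15 further business days from 2013-02-04 reaches 2013-02-25.
2013-02-25 is a Monday; no weekend or holiday adjustment applies.
Final deadline: 2013-02-25.

2013-02-25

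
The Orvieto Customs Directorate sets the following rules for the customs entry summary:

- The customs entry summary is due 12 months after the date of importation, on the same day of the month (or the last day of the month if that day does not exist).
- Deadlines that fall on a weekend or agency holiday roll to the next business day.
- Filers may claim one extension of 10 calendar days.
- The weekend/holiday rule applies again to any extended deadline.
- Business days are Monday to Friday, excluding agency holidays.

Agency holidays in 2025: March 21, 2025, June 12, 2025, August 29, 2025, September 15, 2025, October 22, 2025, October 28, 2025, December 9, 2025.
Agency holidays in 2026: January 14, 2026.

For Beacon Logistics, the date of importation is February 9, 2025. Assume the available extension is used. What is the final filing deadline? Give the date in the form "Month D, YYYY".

February 19, 2026

Moving 12 months forward from February 9, 2025 on the corresponding day gives February 9, 2026.
February 9, 2026 (Monday) is already a business day.
The 10-calendar-day extension moves the deadline from February 9, 2026 to February 19, 2026.
February 19, 2026 (Thursday) is already a business day.
So the filing is due February 19, 2026.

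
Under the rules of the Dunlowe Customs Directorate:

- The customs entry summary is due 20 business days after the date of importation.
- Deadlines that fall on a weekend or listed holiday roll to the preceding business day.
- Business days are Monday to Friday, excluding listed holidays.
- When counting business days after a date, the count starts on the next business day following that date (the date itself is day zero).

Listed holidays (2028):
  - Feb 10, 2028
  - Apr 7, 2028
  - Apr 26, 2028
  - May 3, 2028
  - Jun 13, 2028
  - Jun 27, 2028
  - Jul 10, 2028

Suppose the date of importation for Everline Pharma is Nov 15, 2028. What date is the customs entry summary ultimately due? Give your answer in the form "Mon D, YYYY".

Starting the day after Nov 15, 2028 and counting 20 business days lands on Dec 13, 2028.
Since Dec 13, 2028 is a Wednesday and not a holiday, the date is unchanged.
So the filing is due Dec 13, 2028.

Dec 13, 2028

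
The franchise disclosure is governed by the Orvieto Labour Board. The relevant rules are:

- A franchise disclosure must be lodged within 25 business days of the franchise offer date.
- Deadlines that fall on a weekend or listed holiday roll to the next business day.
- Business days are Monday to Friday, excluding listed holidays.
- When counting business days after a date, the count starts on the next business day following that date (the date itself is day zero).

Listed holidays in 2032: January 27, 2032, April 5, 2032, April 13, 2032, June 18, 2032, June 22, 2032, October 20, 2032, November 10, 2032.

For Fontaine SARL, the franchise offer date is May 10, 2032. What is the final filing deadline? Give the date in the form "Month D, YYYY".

25 business days after May 10, 2032, excluding weekends and holidays, is June 14, 2032.
Since June 14, 2032 is a Monday and not a holiday, the date is unchanged.
Final deadline: June 14, 2032.

June 14, 2032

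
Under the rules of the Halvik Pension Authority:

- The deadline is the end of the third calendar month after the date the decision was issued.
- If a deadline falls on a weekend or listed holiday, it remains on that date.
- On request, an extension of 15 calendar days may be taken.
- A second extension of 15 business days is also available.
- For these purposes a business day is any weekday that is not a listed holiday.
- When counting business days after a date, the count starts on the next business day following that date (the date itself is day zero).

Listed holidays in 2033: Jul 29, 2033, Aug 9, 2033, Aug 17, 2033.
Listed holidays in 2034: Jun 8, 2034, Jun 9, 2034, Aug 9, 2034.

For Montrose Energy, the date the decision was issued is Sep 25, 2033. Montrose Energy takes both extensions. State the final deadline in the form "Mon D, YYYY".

Feb 3, 2034

The third month after Sep 25, 2033 is December 2033, whose last day is Dec 31, 2033.
No adjustment is made for weekends or holidays, so Dec 31, 2033 stands.
Applying the 15-calendar-day extension: Dec 31, 2033 + 15 days = Jan 15, 2034.
No adjustment is made for weekends or holidays, so Jan 15, 2034 stands.
The 15-business-day extension runs from Jan 15, 2034 to Feb 3, 2034.
Feb 3, 2034 is a Friday; no weekend or holiday adjustment applies.
The final due date is Feb 3, 2034.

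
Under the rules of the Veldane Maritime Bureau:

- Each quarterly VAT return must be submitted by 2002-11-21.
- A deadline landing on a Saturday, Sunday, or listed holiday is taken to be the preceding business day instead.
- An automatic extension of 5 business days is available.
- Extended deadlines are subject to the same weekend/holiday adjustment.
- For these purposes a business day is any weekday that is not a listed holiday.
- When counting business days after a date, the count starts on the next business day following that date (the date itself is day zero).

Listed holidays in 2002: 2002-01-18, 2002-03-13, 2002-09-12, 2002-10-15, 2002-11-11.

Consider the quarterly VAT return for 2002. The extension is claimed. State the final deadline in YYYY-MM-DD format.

The stated deadline is 2002-11-21.
2002-11-21 is a Thursday and not a listed holiday, so it stands.
Counting 5 further business days from 2002-11-21 reaches 2002-11-28.
2002-11-28 is a Thursday and not a listed holiday, so it stands.
Final deadline: 2002-11-28.

2002-11-28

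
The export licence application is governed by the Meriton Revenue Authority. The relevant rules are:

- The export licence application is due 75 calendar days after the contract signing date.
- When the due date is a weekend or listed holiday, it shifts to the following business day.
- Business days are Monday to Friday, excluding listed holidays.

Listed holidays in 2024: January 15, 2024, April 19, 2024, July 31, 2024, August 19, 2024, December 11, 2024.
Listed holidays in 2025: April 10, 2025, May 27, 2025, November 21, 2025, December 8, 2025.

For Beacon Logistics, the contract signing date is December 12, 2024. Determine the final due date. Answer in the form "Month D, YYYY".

From December 12, 2024, 75 calendar days later is February 25, 2025.
Since February 25, 2025 is a Tuesday and not a holiday, the date is unchanged.
So the filing is due February 25, 2025.

February 25, 2025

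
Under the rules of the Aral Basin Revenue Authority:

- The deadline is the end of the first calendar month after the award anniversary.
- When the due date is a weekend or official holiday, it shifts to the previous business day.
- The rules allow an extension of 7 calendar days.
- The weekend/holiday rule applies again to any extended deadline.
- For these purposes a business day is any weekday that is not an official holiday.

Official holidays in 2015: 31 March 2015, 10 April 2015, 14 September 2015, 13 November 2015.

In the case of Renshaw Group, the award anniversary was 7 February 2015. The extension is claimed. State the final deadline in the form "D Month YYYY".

6 April 2015

1 month after 7 February 2015 is March 2015; that month ends on 31 March 2015.
31 March 2015 is a listed holiday; the preceding business day is 30 March 2015 (Monday).
The 7-calendar-day extension moves the deadline from 30 March 2015 to 6 April 2015.
6 April 2015 (Monday) is already a business day.
So the filing is due 6 April 2015.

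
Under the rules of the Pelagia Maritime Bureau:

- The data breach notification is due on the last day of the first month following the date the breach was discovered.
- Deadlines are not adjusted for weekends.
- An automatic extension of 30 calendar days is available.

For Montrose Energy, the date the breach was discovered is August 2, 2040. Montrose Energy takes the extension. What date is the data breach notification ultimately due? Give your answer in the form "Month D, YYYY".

October 30, 2040

1 month after August 2, 2040 is September 2040; that month ends on September 30, 2040.
September 30, 2040 falls on a Sunday. The rules make no weekend/holiday allowance, so it remains September 30, 2040.
Add the 30 calendar-day extension to September 30, 2040: October 30, 2040.
October 30, 2040 falls on a Tuesday. The rules make no weekend/holiday allowance, so it remains October 30, 2040.
Deadline: October 30, 2040.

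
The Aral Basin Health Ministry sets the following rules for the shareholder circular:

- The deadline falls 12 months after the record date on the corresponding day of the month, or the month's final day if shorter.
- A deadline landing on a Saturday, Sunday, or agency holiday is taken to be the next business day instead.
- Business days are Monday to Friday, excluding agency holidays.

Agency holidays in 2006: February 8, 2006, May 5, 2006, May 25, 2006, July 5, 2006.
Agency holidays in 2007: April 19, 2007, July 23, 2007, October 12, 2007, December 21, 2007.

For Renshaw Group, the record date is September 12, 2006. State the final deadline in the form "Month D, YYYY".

September 12, 2007

Moving 12 months forward from September 12, 2006 on the corresponding day gives September 12, 2007.
September 12, 2007 falls on a Wednesday, which is a business day, so no adjustment is needed.
Final deadline: September 12, 2007.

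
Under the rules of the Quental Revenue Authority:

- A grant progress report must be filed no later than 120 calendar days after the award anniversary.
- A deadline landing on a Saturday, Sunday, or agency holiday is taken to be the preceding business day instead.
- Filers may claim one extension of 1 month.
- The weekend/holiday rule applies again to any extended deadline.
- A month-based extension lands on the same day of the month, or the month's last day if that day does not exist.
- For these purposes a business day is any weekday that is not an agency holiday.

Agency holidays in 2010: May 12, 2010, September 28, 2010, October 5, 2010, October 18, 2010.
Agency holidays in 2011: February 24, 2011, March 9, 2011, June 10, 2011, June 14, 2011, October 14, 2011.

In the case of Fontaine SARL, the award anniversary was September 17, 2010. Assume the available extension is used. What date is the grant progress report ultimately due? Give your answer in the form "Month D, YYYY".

From September 17, 2010, 120 calendar days later is January 15, 2011.
January 15, 2011 is a Saturday, so it moves to the preceding business day, January 14, 2011 (Friday).
Applying the 1 month extension: 1 month after January 14, 2011 is February 14, 2011.
February 14, 2011 is a Monday and not a listed holiday, so it stands.
Final deadline: February 14, 2011.

February 14, 2011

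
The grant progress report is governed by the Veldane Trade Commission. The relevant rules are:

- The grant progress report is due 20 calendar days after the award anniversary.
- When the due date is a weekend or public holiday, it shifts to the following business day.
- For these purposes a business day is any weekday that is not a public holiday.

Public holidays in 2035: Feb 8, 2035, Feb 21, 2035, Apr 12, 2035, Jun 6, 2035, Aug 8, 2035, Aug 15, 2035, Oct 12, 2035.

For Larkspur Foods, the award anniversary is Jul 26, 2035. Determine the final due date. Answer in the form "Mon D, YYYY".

20 calendar days after Jul 26, 2035 is Aug 15, 2035.
Aug 15, 2035 is a listed holiday, so it moves to the next business day, Aug 16, 2035 (Thursday).
So the filing is due Aug 16, 2035.

Aug 16, 2035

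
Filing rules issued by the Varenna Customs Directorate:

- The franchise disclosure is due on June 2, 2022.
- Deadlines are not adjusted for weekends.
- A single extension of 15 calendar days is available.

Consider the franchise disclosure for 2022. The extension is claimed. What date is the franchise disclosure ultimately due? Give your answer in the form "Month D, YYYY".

June 17, 2022

Start from the fixed due date, June 2, 2022.
No adjustment is made for weekends or holidays, so June 2, 2022 stands.
With the 15-day extension, June 2, 2022 becomes June 17, 2022.
No adjustment is made for weekends or holidays, so June 17, 2022 stands.
Final deadline: June 17, 2022.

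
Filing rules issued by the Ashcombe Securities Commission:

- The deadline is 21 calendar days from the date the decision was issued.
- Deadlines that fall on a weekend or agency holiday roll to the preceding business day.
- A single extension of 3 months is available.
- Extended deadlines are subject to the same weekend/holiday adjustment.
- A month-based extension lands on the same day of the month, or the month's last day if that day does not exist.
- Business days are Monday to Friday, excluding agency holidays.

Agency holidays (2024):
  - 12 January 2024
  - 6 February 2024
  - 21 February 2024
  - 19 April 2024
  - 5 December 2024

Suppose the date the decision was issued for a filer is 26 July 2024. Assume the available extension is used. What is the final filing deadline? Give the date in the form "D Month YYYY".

21 calendar days after 26 July 2024 is 16 August 2024.
16 August 2024 falls on a Friday, which is a business day, so no adjustment is needed.
Add 3 months to 16 August 2024: 16 November 2024.
16 November 2024 is a Saturday, so it moves to the preceding business day, 15 November 2024 (Friday).
Final deadline: 15 November 2024.

15 November 2024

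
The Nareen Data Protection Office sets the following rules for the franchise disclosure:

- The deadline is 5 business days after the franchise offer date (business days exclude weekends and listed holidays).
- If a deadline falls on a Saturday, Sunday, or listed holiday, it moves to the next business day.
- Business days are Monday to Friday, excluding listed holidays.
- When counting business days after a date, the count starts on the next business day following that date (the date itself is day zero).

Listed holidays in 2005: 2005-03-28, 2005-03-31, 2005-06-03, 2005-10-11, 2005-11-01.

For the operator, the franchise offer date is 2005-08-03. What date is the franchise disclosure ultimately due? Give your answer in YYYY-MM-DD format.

Counting 5 business days after 2005-08-03 (skipping weekends and listed holidays) reaches 2005-08-10.
2005-08-10 falls on a Wednesday, which is a business day, so no adjustment is needed.
Deadline: 2005-08-10.

2005-08-10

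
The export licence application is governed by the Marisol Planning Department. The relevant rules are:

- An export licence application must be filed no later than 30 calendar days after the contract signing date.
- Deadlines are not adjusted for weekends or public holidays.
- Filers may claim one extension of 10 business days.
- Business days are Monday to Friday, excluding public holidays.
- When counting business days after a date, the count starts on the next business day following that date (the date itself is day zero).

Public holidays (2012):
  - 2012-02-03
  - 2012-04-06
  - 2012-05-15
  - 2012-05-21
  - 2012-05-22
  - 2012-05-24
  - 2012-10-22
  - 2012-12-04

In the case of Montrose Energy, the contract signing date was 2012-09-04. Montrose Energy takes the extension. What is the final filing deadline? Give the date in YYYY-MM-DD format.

From 2012-09-04, 30 calendar days later is 2012-10-04.
No adjustment is made for weekends or holidays, so 2012-10-04 stands.
The 10-business-day extension runs from 2012-10-04 to 2012-10-18.
2012-10-18 is a Thursday; no weekend or holiday adjustment applies.
So the filing is due 2012-10-18.

2012-10-18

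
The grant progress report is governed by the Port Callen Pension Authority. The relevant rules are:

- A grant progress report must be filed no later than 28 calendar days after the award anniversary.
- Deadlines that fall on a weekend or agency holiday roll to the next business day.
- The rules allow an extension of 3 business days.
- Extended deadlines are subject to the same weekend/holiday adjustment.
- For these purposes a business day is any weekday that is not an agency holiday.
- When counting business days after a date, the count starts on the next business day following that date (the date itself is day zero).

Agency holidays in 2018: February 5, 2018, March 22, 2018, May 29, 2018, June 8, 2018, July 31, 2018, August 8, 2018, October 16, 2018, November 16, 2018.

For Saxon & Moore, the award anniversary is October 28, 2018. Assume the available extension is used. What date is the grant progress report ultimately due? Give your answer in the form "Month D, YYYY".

28 calendar days after October 28, 2018 is November 25, 2018.
November 25, 2018 falls on a Sunday. Rolling to the next business day gives November 26, 2018, a Monday.
The 3-business-day extension runs from November 26, 2018 to November 29, 2018.
Since November 29, 2018 is a Thursday and not a holiday, the date is unchanged.
Deadline: November 29, 2018.

November 29, 2018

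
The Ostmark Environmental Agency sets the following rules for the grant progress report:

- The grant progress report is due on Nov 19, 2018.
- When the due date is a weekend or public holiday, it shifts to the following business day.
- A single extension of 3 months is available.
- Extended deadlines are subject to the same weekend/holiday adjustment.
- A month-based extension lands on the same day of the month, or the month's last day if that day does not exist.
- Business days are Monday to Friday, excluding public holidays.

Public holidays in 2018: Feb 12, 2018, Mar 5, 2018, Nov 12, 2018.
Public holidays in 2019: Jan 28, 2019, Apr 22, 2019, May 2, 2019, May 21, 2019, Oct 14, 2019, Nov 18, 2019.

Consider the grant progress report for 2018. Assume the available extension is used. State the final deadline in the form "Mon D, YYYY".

The statutory due date is Nov 19, 2018.
Nov 19, 2018 (Monday) is already a business day.
Add 3 months to Nov 19, 2018: Feb 19, 2019.
Since Feb 19, 2019 is a Tuesday and not a holiday, the date is unchanged.
The final due date is Feb 19, 2019.

Feb 19, 2019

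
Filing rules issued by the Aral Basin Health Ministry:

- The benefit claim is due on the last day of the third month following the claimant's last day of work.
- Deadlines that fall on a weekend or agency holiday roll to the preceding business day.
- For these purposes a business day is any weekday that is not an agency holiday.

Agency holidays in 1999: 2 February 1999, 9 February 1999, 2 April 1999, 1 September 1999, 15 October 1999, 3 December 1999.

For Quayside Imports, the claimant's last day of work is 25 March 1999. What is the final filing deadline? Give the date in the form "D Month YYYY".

30 June 1999

3 months after 25 March 1999 falls in June 1999; the last day of that month is 30 June 1999.
30 June 1999 (Wednesday) is already a business day.
So the filing is due 30 June 1999.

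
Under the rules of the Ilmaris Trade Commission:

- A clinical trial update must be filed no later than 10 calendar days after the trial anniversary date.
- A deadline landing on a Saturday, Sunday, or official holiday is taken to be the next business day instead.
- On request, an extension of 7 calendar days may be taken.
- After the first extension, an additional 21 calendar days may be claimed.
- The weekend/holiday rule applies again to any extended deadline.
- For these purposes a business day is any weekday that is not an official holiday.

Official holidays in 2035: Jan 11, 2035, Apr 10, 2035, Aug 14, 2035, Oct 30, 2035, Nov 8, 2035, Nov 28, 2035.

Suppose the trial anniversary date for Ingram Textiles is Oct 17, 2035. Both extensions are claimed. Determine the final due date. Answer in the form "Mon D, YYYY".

Nov 26, 2035

Trigger date Oct 17, 2035 + 10 calendar days = Oct 27, 2035.
Oct 27, 2035 is a Saturday, so it moves to the next business day, Oct 29, 2035 (Monday).
Add the 7 calendar-day extension to Oct 29, 2035: Nov 5, 2035.
Nov 5, 2035 falls on a Monday, which is a business day, so no adjustment is needed.
The 21-calendar-day extension moves the deadline from Nov 5, 2035 to Nov 26, 2035.
Nov 26, 2035 is a Monday and not a listed holiday, so it stands.
So the filing is due Nov 26, 2035.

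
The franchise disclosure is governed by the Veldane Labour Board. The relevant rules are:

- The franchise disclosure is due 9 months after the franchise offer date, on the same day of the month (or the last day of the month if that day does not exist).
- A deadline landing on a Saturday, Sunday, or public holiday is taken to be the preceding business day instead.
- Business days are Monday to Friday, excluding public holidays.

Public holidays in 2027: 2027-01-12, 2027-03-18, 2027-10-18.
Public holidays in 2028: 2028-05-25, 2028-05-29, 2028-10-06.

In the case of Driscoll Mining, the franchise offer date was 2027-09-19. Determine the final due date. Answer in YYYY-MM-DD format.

9 months from 2027-09-19 is 2028-06-19.
2028-06-19 (Monday) is already a business day.
Final deadline: 2028-06-19.

2028-06-19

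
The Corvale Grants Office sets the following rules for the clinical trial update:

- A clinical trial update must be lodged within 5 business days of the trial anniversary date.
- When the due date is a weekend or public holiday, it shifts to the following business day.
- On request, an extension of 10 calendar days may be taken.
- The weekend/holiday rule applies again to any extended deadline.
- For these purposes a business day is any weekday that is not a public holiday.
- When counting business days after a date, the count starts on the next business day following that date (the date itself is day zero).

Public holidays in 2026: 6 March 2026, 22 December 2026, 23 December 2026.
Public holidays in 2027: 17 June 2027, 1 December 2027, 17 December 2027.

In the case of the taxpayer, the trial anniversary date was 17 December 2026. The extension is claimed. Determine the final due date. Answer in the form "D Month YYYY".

7 January 2027

Counting 5 business days after 17 December 2026 (skipping weekends and listed holidays) reaches 28 December 2026.
28 December 2026 (Monday) is already a business day.
Add the 10 calendar-day extension to 28 December 2026: 7 January 2027.
7 January 2027 is a Thursday and not a listed holiday, so it stands.
Final deadline: 7 January 2027.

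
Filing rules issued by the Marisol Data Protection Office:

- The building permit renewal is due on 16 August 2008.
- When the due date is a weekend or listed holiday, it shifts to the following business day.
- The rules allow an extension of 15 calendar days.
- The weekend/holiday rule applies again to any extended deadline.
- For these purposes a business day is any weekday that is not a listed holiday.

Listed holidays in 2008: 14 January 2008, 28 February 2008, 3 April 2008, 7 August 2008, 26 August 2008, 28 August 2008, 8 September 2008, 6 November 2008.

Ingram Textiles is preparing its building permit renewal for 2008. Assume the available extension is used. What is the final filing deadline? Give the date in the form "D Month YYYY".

2 September 2008

Start from the fixed due date, 16 August 2008.
16 August 2008 is a Saturday; the next business day is 18 August 2008 (Monday).
Applying the 15-calendar-day extension: 18 August 2008 + 15 days = 2 September 2008.
2 September 2008 is a Tuesday and not a listed holiday, so it stands.
The final due date is 2 September 2008.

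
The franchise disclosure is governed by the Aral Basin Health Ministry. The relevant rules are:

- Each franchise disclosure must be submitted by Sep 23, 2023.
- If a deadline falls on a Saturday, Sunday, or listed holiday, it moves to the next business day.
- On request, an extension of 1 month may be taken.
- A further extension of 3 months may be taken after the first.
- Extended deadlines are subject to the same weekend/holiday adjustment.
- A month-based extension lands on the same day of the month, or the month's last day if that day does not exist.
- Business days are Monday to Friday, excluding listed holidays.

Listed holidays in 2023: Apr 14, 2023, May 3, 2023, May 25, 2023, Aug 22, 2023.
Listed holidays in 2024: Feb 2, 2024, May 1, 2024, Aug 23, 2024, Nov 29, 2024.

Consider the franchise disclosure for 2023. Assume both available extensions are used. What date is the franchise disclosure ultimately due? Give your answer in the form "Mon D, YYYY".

Jan 25, 2024

The statutory due date is Sep 23, 2023.
Because Sep 23, 2023 is a Saturday, the deadline becomes Sep 25, 2023 (Monday).
The 1 month extension carries Sep 25, 2023 to Oct 25, 2023.
Since Oct 25, 2023 is a Wednesday and not a holiday, the date is unchanged.
The 3 months extension carries Oct 25, 2023 to Jan 25, 2024.
Jan 25, 2024 falls on a Thursday, which is a business day, so no adjustment is needed.
Final deadline: Jan 25, 2024.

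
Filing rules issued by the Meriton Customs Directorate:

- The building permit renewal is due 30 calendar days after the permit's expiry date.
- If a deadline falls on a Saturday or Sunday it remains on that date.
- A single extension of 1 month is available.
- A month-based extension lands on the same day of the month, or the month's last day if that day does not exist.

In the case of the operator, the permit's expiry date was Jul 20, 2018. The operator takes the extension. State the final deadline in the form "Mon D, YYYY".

Trigger date Jul 20, 2018 + 30 calendar days = Aug 19, 2018.
No adjustment is made for weekends or holidays, so Aug 19, 2018 stands.
The 1 month extension carries Aug 19, 2018 to Sep 19, 2018.
Sep 19, 2018 falls on a Wednesday. The rules make no weekend/holiday allowance, so it remains Sep 19, 2018.
Final deadline: Sep 19, 2018.

Sep 19, 2018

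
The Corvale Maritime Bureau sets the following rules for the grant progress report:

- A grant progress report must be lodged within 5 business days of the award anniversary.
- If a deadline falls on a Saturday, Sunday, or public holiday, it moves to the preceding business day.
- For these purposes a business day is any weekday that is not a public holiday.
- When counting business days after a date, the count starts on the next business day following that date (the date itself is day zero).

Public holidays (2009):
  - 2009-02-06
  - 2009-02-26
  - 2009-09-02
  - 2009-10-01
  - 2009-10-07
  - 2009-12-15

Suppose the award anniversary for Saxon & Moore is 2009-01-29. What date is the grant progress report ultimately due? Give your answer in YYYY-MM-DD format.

2009-02-05

Starting the day after 2009-01-29 and counting 5 business days lands on 2009-02-05.
2009-02-05 (Thursday) is already a business day.
Final deadline: 2009-02-05.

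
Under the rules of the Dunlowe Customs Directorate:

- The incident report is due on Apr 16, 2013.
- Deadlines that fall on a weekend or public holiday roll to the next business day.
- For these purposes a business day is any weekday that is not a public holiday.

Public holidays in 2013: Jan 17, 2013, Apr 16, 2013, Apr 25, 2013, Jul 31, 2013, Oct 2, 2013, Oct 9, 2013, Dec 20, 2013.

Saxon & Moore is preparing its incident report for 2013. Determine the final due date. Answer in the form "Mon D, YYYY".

Start from the fixed due date, Apr 16, 2013.
Apr 16, 2013 is a listed holiday, so it moves to the next business day, Apr 17, 2013 (Wednesday).
So the filing is due Apr 17, 2013.

Apr 17, 2013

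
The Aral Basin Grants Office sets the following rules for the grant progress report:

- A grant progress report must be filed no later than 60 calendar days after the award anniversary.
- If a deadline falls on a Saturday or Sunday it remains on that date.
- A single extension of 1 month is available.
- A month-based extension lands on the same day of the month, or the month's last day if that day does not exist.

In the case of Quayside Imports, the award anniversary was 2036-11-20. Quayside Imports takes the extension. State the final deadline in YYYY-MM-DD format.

From 2036-11-20, 60 calendar days later is 2037-01-19.
2037-01-19 falls on a Monday. The rules make no weekend/holiday allowance, so it remains 2037-01-19.
Add 1 month to 2037-01-19: 2037-02-19.
2037-02-19 is a Thursday; no weekend or holiday adjustment applies.
So the filing is due 2037-02-19.

2037-02-19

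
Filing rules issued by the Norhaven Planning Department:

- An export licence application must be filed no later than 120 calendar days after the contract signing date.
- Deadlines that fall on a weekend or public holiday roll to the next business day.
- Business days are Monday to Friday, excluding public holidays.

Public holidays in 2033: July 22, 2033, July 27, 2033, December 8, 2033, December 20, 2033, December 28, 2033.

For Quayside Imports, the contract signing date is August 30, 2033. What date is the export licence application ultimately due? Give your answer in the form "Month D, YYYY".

December 29, 2033

120 calendar days after August 30, 2033 is December 28, 2033.
December 28, 2033 is a listed holiday; the next business day is December 29, 2033 (Thursday).
Final deadline: December 29, 2033.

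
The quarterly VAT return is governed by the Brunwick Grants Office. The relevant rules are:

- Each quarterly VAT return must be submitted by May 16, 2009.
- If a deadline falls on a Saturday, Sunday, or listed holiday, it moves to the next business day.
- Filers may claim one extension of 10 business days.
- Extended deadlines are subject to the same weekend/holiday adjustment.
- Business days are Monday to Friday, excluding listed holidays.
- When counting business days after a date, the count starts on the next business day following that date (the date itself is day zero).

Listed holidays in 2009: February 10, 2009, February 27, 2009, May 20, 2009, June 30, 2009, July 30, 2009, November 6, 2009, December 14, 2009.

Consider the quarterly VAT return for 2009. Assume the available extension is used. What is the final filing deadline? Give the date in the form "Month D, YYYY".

June 2, 2009

Start from the fixed due date, May 16, 2009.
May 16, 2009 is a Saturday, so it moves to the next business day, May 18, 2009 (Monday).
The 10-business-day extension runs from May 18, 2009 to June 2, 2009.
June 2, 2009 (Tuesday) is already a business day.
The final due date is June 2, 2009.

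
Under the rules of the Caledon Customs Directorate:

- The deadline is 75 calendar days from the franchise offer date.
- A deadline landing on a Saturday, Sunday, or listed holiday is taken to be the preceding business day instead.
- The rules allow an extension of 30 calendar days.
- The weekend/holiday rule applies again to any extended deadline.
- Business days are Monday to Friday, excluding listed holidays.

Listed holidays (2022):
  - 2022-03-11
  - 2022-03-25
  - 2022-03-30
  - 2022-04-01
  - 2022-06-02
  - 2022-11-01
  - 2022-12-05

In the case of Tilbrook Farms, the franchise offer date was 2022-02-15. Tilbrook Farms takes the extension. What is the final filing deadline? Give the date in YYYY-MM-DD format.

Trigger date 2022-02-15 + 75 calendar days = 2022-05-01.
Because 2022-05-01 is a Sunday, the deadline becomes 2022-04-29 (Friday).
Add the 30 calendar-day extension to 2022-04-29: 2022-05-29.
Because 2022-05-29 is a Sunday, the deadline becomes 2022-05-27 (Friday).
Final deadline: 2022-05-27.

2022-05-27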